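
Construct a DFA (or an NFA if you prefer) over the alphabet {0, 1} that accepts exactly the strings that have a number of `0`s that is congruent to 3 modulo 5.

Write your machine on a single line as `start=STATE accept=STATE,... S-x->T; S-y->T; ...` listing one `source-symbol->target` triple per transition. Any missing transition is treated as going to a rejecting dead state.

start=q0; accept=q3; q0-0->q1; q0-1->q0; q1-0->q2; q1-1->q1; q2-0->q3; q2-1->q2; q3-0->q4; q3-1->q3; q4-0->q0; q4-1->q4

The only thing that matters is how many `0`s have appeared, reduced mod 5. Use one state per residue: q0 for 0, …, q4 for 4. Reading `0` moves to the next residue; anything else stays put. q3 is accepting.
With 5 states:
        0   1  
>  q0   q1  q0 
   q1   q2  q1 
   q2   q3  q2 
 * q3   q4  q3 
   q4   q0  q4 
(> = start, * = accepting)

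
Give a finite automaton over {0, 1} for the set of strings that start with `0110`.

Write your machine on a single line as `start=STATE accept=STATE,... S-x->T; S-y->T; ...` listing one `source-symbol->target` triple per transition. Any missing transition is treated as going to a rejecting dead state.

start=q0; accept=q4; q0-0->q1; q0-1->q5; q1-0->q5; q1-1->q2; q2-0->q5; q2-1->q3; q3-0->q4; q3-1->q5; q4-0->q4; q4-1->q4; q5-0->q5; q5-1->q5

Check the first 4 symbols one by one: q0 through q3 record how many have matched `0110` so far; any wrong symbol goes to the dead state q5. After all 4 match we enter the accepting sink q4.
A 6-state machine:
        0   1  
>  q0   q1  q5 
   q1   q5  q2 
   q2   q5  q3 
   q3   q4  q5 
 * q4   q4  q4 
   q5   q5  q5 
(> = start, * = accepting)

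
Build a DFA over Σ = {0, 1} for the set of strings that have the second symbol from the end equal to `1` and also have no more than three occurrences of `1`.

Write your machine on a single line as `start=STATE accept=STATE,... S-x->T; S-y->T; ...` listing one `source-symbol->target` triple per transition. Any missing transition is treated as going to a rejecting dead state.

Build one automaton per condition and run them in lockstep. One (7 states) tracks the last 2 symbols read; the other (5 states) tracks the count of `1`s, saturating at 4. Each combined state is a pair, one component from each; accept when both components accept. After merging equivalent states the machine shrinks.
12 states suffice.
       0  1 
>  A   A  B 
   B   C  D 
 * C   E  F 
 * D   G  H 
   E   E  F 
   F   G  H 
 * G   I  J 
 * H   K  L 
   I   I  J 
   J   K  L 
 * K   L  L 
   L   L  L 
(> = start, * = accepting)

start=A; accept=C,D,G,H,K; A-0->A; A-1->B; B-0->C; B-1->D; C-0->E; C-1->F; D-0->G; D-1->H; E-0->E; E-1->F; F-0->G; F-1->H; G-0->I; G-1->J; H-0->K; H-1->L; I-0->I; I-1->J; J-0->K; J-1->L; K-0->L; K-1->L; L-0->L; L-1->L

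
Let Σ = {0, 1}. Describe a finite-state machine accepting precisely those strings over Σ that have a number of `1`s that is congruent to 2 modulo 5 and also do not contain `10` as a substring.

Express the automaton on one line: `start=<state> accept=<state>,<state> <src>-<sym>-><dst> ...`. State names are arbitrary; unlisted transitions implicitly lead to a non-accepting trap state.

start=q0 accept=q3 q0-0->q0 q0-1->q1 q1-0->q2 q1-1->q3 q2-0->q2 q2-1->q2 q3-0->q2 q3-1->q4 q4-0->q2 q4-1->q5 q5-0->q2 q5-1->q6 q6-0->q2 q6-1->q1

Build one automaton per condition and run them in lockstep. One (5 states) tracks the count of `1`s modulo 5; the other (3 states) tracks partial matches of the forbidden pattern `10`. Each combined state is a pair, one component from each; accept when both components accept. After merging equivalent states the machine shrinks.
With 7 states:
        0   1  
>  q0   q0  q1 
   q1   q2  q3 
   q2   q2  q2 
 * q3   q2  q4 
   q4   q2  q5 
   q5   q2  q6 
   q6   q2  q1 
(> = start, * = accepting)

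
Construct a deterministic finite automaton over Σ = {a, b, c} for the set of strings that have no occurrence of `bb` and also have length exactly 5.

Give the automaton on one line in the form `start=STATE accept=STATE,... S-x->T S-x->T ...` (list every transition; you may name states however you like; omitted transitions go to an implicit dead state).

Run two small machines in parallel and take their product. One (3 states) tracks partial matches of the forbidden pattern `bb`; the other (7 states) tracks the input length, saturating at 6. Each combined state is a pair, one component from each; accept when both components accept. After merging equivalent states the machine shrinks.
With 11 states:
          a    b    c  
>  q0     q1   q2   q1 
   q1     q3   q4   q3 
   q2     q3   q5   q3 
   q3     q6   q7   q6 
   q4     q6   q5   q6 
   q5     q5   q5   q5 
   q6     q8   q9   q8 
   q7     q8   q5   q8 
   q8    q10  q10  q10 
   q9    q10   q5  q10 
 * q10    q5   q5   q5 
(> = start, * = accepting)

start=q0 accept=q10 q0-a->q1 q0-b->q2 q0-c->q1 q1-a->q3 q1-b->q4 q1-c->q3 q2-a->q3 q2-b->q5 q2-c->q3 q3-a->q6 q3-b->q7 q3-c->q6 q4-a->q6 q4-b->q5 q4-c->q6 q5-a->q5 q5-b->q5 q5-c->q5 q6-a->q8 q6-b->q9 q6-c->q8 q7-a->q8 q7-b->q5 q7-c->q8 q8-a->q10 q8-b->q10 q8-c->q10 q9-a->q10 q9-b->q5 q9-c->q10 q10-a->q5 q10-b->q5 q10-c->q5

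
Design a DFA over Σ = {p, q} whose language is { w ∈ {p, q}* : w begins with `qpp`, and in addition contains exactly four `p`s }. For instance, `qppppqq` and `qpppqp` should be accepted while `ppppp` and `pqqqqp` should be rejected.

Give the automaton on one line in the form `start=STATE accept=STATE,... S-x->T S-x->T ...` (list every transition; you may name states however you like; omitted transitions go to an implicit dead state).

start=S0 accept=S6 S0-p->S1 S0-q->S2 S1-p->S1 S1-q->S1 S2-p->S3 S2-q->S1 S3-p->S4 S3-q->S1 S4-p->S5 S4-q->S4 S5-p->S6 S5-q->S5 S6-p->S1 S6-q->S6

Run two small machines in parallel and take their product. One (5 states) tracks whether the input so far still matches the prefix `qpp`; the other (6 states) tracks the count of `p`s, saturating at 5. Each combined state is a pair, one component from each; accept when both components accept. Equivalent product states are then merged.
A 7-state machine:
        p   q  
>  S0   S1  S2 
   S1   S1  S1 
   S2   S3  S1 
   S3   S4  S1 
   S4   S5  S4 
   S5   S6  S5 
 * S6   S1  S6 
(> = start, * = accepting)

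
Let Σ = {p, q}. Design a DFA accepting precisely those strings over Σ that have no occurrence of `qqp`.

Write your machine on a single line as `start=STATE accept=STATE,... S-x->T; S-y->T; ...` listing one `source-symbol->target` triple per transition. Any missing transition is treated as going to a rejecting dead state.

start=s0; accept=s0,s1,s2; s0-p->s0; s0-q->s1; s1-p->s0; s1-q->s2; s2-p->s3; s2-q->s2; s3-p->s3; s3-q->s3

This is the complement of 'contains `qqp`'. Use the same substring-matching states — s0 through s3 holding how much of `qqp` has just been matched — but flip the accepting set: everything except the trap s3 accepts.
A 4-state machine:
        p   q  
>* s0   s0  s1 
 * s1   s0  s2 
 * s2   s3  s2 
   s3   s3  s3 
(> = start, * = accepting)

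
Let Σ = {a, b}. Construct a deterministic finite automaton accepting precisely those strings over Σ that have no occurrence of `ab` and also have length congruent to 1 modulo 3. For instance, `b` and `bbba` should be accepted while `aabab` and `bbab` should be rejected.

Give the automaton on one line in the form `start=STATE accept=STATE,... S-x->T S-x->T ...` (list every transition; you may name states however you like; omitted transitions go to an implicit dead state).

Handle the two conditions separately and then intersect. The first has 3 states tracking partial matches of the forbidden pattern `ab`; the second has 3 states tracking the input length modulo 3. A product state is a pair (one from each), accepting exactly when both do. Equivalent product states are then merged.
With 7 states:
        a   b  
>  s0   s1  s2 
 * s1   s3  s4 
 * s2   s3  s5 
   s3   s6  s4 
   s4   s4  s4 
   s5   s6  s0 
   s6   s1  s4 
(> = start, * = accepting)

start=s0 accept=s1,s2 s0-a->s1 s0-b->s2 s1-a->s3 s1-b->s4 s2-a->s3 s2-b->s5 s3-a->s6 s3-b->s4 s4-a->s4 s4-b->s4 s5-a->s6 s5-b->s0 s6-a->s1 s6-b->s4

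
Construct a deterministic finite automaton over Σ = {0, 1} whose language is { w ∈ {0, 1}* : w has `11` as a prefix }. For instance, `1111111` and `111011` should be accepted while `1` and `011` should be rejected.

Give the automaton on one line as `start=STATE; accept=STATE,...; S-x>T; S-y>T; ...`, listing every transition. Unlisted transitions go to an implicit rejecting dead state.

Walk along `11` while the input agrees: from q0 take `1` to q1, and so on. Any deviation drops to the rejecting sink q3. Once q2 is reached the prefix is confirmed and every continuation is accepted.
        0   1  
>  q0   q3  q1 
   q1   q3  q2 
 * q2   q2  q2 
   q3   q3  q3 
(> = start, * = accepting)

start=q0; accept=q2; q0-0>q3; q0-1>q1; q1-0>q3; q1-1>q2; q2-0>q2; q2-1>q2; q3-0>q3; q3-1>q3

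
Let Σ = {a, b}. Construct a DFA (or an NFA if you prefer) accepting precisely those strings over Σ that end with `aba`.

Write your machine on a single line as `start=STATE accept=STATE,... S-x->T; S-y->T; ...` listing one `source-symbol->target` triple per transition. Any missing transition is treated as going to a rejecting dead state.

Remember how much of `aba` the current input suffix matches. State s0 means no match yet; s1 means the last symbol is `a`; s2 means the last 2 symbols are `ab`; s3 means the last 3 symbols are `aba`. Only s3 accepts. On a mismatch, fall back to the longest proper suffix that is still a prefix of `aba`.
        a   b  
>  s0   s1  s0 
   s1   s1  s2 
   s2   s3  s0 
 * s3   s1  s2 
(> = start, * = accepting)

start=s0; accept=s3; s0-a->s1; s0-b->s0; s1-a->s1; s1-b->s2; s2-a->s3; s2-b->s0; s3-a->s1; s3-b->s2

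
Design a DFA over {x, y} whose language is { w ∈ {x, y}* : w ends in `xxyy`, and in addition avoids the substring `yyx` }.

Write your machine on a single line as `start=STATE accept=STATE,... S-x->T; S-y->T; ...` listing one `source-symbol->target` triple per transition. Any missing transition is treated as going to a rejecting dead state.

start=s0; accept=s6; s0-x->s1; s0-y->s2; s1-x->s3; s1-y->s2; s2-x->s1; s2-y->s4; s3-x->s3; s3-y->s5; s4-x->s4; s4-y->s4; s5-x->s1; s5-y->s6; s6-x->s4; s6-y->s4

Handle the two conditions separately and then intersect. One (5 states) tracks how much of the suffix `xxyy` has currently been matched; the other (4 states) tracks partial matches of the forbidden pattern `yyx`. Each combined state is a pair, one component from each; accept when both components accept. After merging equivalent states the machine shrinks.
With 7 states:
        x   y  
>  s0   s1  s2 
   s1   s3  s2 
   s2   s1  s4 
   s3   s3  s5 
   s4   s4  s4 
   s5   s1  s6 
 * s6   s4  s4 
(> = start, * = accepting)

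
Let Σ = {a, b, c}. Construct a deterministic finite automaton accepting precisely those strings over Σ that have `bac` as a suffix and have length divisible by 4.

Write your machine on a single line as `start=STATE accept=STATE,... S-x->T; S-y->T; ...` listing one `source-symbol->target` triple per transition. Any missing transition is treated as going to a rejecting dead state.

Handle the two conditions separately and then intersect. One (4 states) tracks how much of the suffix `bac` has currently been matched; the other (4 states) tracks the input length modulo 4. Each combined state is a pair, one component from each; accept when both components accept. Equivalent product states are then merged.
With 7 states:
        a   b   c  
>  s0   s1  s1  s1 
   s1   s2  s3  s2 
   s2   s4  s4  s4 
   s3   s5  s4  s4 
   s4   s0  s0  s0 
   s5   s0  s0  s6 
 * s6   s1  s1  s1 
(> = start, * = accepting)

start=s0; accept=s6; s0-a->s1; s0-b->s1; s0-c->s1; s1-a->s2; s1-b->s3; s1-c->s2; s2-a->s4; s2-b->s4; s2-c->s4; s3-a->s5; s3-b->s4; s3-c->s4; s4-a->s0; s4-b->s0; s4-c->s0; s5-a->s0; s5-b->s0; s5-c->s6; s6-a->s1; s6-b->s1; s6-c->s1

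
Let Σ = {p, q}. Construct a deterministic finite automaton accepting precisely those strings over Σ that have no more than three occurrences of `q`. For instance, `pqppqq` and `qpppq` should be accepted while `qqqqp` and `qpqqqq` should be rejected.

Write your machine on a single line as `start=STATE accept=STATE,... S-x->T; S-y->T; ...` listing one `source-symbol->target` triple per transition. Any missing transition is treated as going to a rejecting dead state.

start=A; accept=A,B,C,D; A-p->A; A-q->B; B-p->B; B-q->C; C-p->C; C-q->D; D-p->D; D-q->E; E-p->E; E-q->E

Count `q`s, saturating at 4: states A through D mean 0 through 3 `q`s seen; E means more than 3. Each `q` increments (capped at E); other symbols loop. Accept from {A, B, C, D}.
       p  q 
>* A   A  B 
 * B   B  C 
 * C   C  D 
 * D   D  E 
   E   E  E 
(> = start, * = accepting)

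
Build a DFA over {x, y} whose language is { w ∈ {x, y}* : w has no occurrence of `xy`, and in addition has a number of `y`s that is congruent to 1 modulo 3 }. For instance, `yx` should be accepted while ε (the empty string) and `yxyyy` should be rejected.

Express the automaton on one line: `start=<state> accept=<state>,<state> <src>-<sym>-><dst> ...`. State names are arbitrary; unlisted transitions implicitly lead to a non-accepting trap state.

Handle the two conditions separately and then intersect. One (3 states) tracks partial matches of the forbidden pattern `xy`; the other (3 states) tracks the count of `y`s modulo 3. Each combined state is a pair, one component from each; accept when both components accept.
9 states suffice.
        x   y  
>  q0   q1  q2 
   q1   q1  q3 
 * q2   q4  q5 
   q3   q3  q6 
 * q4   q4  q6 
   q5   q7  q0 
   q6   q6  q8 
   q7   q7  q8 
   q8   q8  q3 
(> = start, * = accepting)

start=q0 accept=q2,q4 q0-x->q1 q0-y->q2 q1-x->q1 q1-y->q3 q2-x->q4 q2-y->q5 q3-x->q3 q3-y->q6 q4-x->q4 q4-y->q6 q5-x->q7 q5-y->q0 q6-x->q6 q6-y->q8 q7-x->q7 q7-y->q8 q8-x->q8 q8-y->q3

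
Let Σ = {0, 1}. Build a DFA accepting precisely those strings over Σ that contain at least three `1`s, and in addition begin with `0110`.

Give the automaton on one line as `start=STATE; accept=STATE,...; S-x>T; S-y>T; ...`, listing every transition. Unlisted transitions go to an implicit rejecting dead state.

start=q0; accept=q10,q11; q0-0>q1; q0-1>q2; q1-0>q3; q1-1>q4; q2-0>q2; q2-1>q5; q3-0>q3; q3-1>q2; q4-0>q2; q4-1>q6; q5-0>q5; q5-1>q7; q6-0>q8; q6-1>q7; q7-0>q7; q7-1>q9; q8-0>q8; q8-1>q10; q9-0>q9; q9-1>q9; q10-0>q10; q10-1>q11; q11-0>q11; q11-1>q11

Run two small machines in parallel and take their product. The first has 5 states tracking the count of `1`s, saturating at 4; the second has 6 states tracking whether the input so far still matches the prefix `0110`. A product state is a pair (one from each), accepting exactly when both do.
A 12-state machine:
          0    1  
>  q0     q1   q2 
   q1     q3   q4 
   q2     q2   q5 
   q3     q3   q2 
   q4     q2   q6 
   q5     q5   q7 
   q6     q8   q7 
   q7     q7   q9 
   q8     q8  q10 
   q9     q9   q9 
 * q10   q10  q11 
 * q11   q11  q11 
(> = start, * = accepting)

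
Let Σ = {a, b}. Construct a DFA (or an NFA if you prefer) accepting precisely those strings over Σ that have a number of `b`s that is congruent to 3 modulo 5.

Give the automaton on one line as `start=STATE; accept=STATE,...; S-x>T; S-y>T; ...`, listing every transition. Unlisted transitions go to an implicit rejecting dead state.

The only thing that matters is how many `b`s have appeared, reduced mod 5. Use one state per residue: q0 for 0, …, q4 for 4. Reading `b` moves to the next residue; anything else stays put. q3 is accepting.
        a   b  
>  q0   q0  q1 
   q1   q1  q2 
   q2   q2  q3 
 * q3   q3  q4 
   q4   q4  q0 
(> = start, * = accepting)

start=q0; accept=q3; q0-a>q0; q0-b>q1; q1-a>q1; q1-b>q2; q2-a>q2; q2-b>q3; q3-a>q3; q3-b>q4; q4-a>q4; q4-b>q0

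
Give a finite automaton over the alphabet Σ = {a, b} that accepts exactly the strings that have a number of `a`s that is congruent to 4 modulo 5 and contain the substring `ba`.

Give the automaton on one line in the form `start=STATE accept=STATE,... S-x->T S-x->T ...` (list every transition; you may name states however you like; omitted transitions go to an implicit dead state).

start=S0 accept=S13 S0-a->S1 S0-b->S2 S1-a->S3 S1-b->S4 S2-a->S5 S2-b->S2 S3-a->S6 S3-b->S7 S4-a->S8 S4-b->S4 S5-a->S8 S5-b->S5 S6-a->S9 S6-b->S10 S7-a->S11 S7-b->S7 S8-a->S11 S8-b->S8 S9-a->S0 S9-b->S12 S10-a->S13 S10-b->S10 S11-a->S13 S11-b->S11 S12-a->S14 S12-b->S12 S13-a->S14 S13-b->S13 S14-a->S5 S14-b->S14

Handle the two conditions separately and then intersect. One (5 states) tracks the count of `a`s modulo 5; the other (3 states) tracks whether and how much of `ba` has been seen. Each combined state is a pair, one component from each; accept when both components accept.
A 15-state machine:
          a    b  
>  S0     S1   S2 
   S1     S3   S4 
   S2     S5   S2 
   S3     S6   S7 
   S4     S8   S4 
   S5     S8   S5 
   S6     S9  S10 
   S7    S11   S7 
   S8    S11   S8 
   S9     S0  S12 
   S10   S13  S10 
   S11   S13  S11 
   S12   S14  S12 
 * S13   S14  S13 
   S14    S5  S14 
(> = start, * = accepting)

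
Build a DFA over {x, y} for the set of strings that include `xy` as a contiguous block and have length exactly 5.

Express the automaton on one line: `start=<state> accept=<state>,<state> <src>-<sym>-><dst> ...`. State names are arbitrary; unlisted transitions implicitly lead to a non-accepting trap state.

start=q0 accept=q12 q0-x->q1 q0-y->q2 q1-x->q3 q1-y->q4 q2-x->q3 q2-y->q5 q3-x->q6 q3-y->q7 q4-x->q7 q4-y->q7 q5-x->q6 q5-y->q8 q6-x->q9 q6-y->q10 q7-x->q10 q7-y->q10 q8-x->q9 q8-y->q11 q9-x->q11 q9-y->q12 q10-x->q12 q10-y->q12 q11-x->q11 q11-y->q11 q12-x->q11 q12-y->q11

Build one automaton per condition and run them in lockstep. One (3 states) tracks whether and how much of `xy` has been seen; the other (7 states) tracks the input length, saturating at 6. Each combined state is a pair, one component from each; accept when both components accept. After merging equivalent states the machine shrinks.
With 13 states:
          x    y  
>  q0     q1   q2 
   q1     q3   q4 
   q2     q3   q5 
   q3     q6   q7 
   q4     q7   q7 
   q5     q6   q8 
   q6     q9  q10 
   q7    q10  q10 
   q8     q9  q11 
   q9    q11  q12 
   q10   q12  q12 
   q11   q11  q11 
 * q12   q11  q11 
(> = start, * = accepting)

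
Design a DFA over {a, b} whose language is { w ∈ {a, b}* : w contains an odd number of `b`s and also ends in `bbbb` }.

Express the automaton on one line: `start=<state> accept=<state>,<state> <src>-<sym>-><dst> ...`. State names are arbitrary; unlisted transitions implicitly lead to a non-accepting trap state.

Build one automaton per condition and run them in lockstep. One (2 states) tracks the count of `b`s modulo 2; the other (5 states) tracks how much of the suffix `bbbb` has currently been matched. Each combined state is a pair, one component from each; accept when both components accept. Minimizing collapses redundant product states.
        a   b  
>  q0   q0  q1 
   q1   q1  q2 
   q2   q0  q3 
   q3   q1  q4 
   q4   q0  q5 
 * q5   q1  q4 
(> = start, * = accepting)

start=q0 accept=q5 q0-a->q0 q0-b->q1 q1-a->q1 q1-b->q2 q2-a->q0 q2-b->q3 q3-a->q1 q3-b->q4 q4-a->q0 q4-b->q5 q5-a->q1 q5-b->q4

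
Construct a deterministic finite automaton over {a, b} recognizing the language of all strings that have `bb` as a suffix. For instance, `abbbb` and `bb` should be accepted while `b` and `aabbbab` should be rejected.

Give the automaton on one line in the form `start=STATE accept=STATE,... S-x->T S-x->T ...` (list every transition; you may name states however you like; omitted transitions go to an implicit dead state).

start=q0 accept=q2 q0-a->q0 q0-b->q1 q1-a->q0 q1-b->q2 q2-a->q0 q2-b->q2

Let each state record the length of the longest suffix of the input read so far that is also a prefix of `bb`. q1 means the last symbol is `b`; q2 means the last 2 symbols are `bb`. Accept only at q2, where the string currently ends in `bb`.
3 states suffice.
        a   b  
>  q0   q0  q1 
   q1   q0  q2 
 * q2   q0  q2 
(> = start, * = accepting)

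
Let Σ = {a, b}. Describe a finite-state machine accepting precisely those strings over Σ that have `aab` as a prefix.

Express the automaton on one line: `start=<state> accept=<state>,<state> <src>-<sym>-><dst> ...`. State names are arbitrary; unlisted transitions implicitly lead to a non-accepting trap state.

start=s0 accept=s3 s0-a->s1 s0-b->s4 s1-a->s2 s1-b->s4 s2-a->s4 s2-b->s3 s3-a->s3 s3-b->s3 s4-a->s4 s4-b->s4

Check the first 3 symbols one by one: s0 through s2 record how many have matched `aab` so far; any wrong symbol goes to the dead state s4. After all 3 match we enter the accepting sink s3.
A 5-state machine:
        a   b  
>  s0   s1  s4 
   s1   s2  s4 
   s2   s4  s3 
 * s3   s3  s3 
   s4   s4  s4 
(> = start, * = accepting)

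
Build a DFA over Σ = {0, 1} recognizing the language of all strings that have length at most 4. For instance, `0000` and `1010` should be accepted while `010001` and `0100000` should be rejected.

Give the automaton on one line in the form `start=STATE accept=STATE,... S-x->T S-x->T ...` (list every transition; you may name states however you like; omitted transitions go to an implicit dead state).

We only need to distinguish lengths 0, 1, …, 4, and '>4'. Chain S0 → S1 → S2 → S3 → S4 → S5 on every symbol, with S5 looping. Accepting states: {S0, S1, S2, S3, S4}.
        0   1  
>* S0   S1  S1 
 * S1   S2  S2 
 * S2   S3  S3 
 * S3   S4  S4 
 * S4   S5  S5 
   S5   S5  S5 
(> = start, * = accepting)

start=S0 accept=S0,S1,S2,S3,S4 S0-0->S1 S0-1->S1 S1-0->S2 S1-1->S2 S2-0->S3 S2-1->S3 S3-0->S4 S3-1->S4 S4-0->S5 S4-1->S5 S5-0->S5 S5-1->S5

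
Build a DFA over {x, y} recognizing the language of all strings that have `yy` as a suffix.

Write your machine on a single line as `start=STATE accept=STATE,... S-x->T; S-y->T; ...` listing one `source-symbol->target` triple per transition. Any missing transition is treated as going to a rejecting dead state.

start=A; accept=C; A-x->A; A-y->B; B-x->A; B-y->C; C-x->A; C-y->C

Remember how much of `yy` the current input suffix matches. State A means no match yet; B means the last symbol is `y`; C means the last 2 symbols are `yy`. Only C accepts. On a mismatch, fall back to the longest proper suffix that is still a prefix of `yy`.
With 3 states:
       x  y 
>  A   A  B 
   B   A  C 
 * C   A  C 
(> = start, * = accepting)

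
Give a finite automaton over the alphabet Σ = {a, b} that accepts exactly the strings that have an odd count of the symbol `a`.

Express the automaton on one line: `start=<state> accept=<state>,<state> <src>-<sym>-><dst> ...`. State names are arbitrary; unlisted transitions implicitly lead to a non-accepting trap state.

start=S0 accept=S1 S0-a->S1 S0-b->S0 S1-a->S0 S1-b->S1

The only thing that matters is how many `a`s have appeared, reduced mod 2. Use one state per residue: S0 for 0, …, S1 for 1. Reading `a` moves to the next residue; anything else stays put. S1 is accepting.
        a   b  
>  S0   S1  S0 
 * S1   S0  S1 
(> = start, * = accepting)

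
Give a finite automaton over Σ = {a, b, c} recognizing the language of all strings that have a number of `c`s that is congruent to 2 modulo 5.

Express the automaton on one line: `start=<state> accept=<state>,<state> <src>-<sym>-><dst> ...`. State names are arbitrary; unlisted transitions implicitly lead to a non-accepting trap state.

Keep the running count of `c`s modulo 5: each `c` advances along the cycle q0 → q1 → q2 → q3 → q4 → q0 while other symbols loop. Accept at q2.
A 5-state machine:
        a   b   c  
>  q0   q0  q0  q1 
   q1   q1  q1  q2 
 * q2   q2  q2  q3 
   q3   q3  q3  q4 
   q4   q4  q4  q0 
(> = start, * = accepting)

start=q0 accept=q2 q0-a->q0 q0-b->q0 q0-c->q1 q1-a->q1 q1-b->q1 q1-c->q2 q2-a->q2 q2-b->q2 q2-c->q3 q3-a->q3 q3-b->q3 q3-c->q4 q4-a->q4 q4-b->q4 q4-c->q0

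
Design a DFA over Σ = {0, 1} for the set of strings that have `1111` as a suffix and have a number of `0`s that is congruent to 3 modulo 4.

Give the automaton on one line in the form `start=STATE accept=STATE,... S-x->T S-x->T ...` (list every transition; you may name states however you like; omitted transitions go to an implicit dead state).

start=S0 accept=S19 S0-0->S1 S0-1->S2 S1-0->S3 S1-1->S4 S2-0->S1 S2-1->S5 S3-0->S6 S3-1->S7 S4-0->S3 S4-1->S8 S5-0->S1 S5-1->S9 S6-0->S0 S6-1->S10 S7-0->S6 S7-1->S11 S8-0->S3 S8-1->S12 S9-0->S1 S9-1->S13 S10-0->S0 S10-1->S14 S11-0->S6 S11-1->S15 S12-0->S3 S12-1->S16 S13-0->S1 S13-1->S13 S14-0->S0 S14-1->S17 S15-0->S6 S15-1->S18 S16-0->S3 S16-1->S16 S17-0->S0 S17-1->S19 S18-0->S6 S18-1->S18 S19-0->S0 S19-1->S19

Run two small machines in parallel and take their product. One (5 states) tracks how much of the suffix `1111` has currently been matched; the other (4 states) tracks the count of `0`s modulo 4. Each combined state is a pair, one component from each; accept when both components accept.
A 20-state machine:
          0    1  
>  S0     S1   S2 
   S1     S3   S4 
   S2     S1   S5 
   S3     S6   S7 
   S4     S3   S8 
   S5     S1   S9 
   S6     S0  S10 
   S7     S6  S11 
   S8     S3  S12 
   S9     S1  S13 
   S10    S0  S14 
   S11    S6  S15 
   S12    S3  S16 
   S13    S1  S13 
   S14    S0  S17 
   S15    S6  S18 
   S16    S3  S16 
   S17    S0  S19 
   S18    S6  S18 
 * S19    S0  S19 
(> = start, * = accepting)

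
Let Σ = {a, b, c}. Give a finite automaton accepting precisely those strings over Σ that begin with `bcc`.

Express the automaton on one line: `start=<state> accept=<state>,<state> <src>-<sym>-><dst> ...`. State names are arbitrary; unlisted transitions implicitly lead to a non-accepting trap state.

start=s0 accept=s3 s0-a->s4 s0-b->s1 s0-c->s4 s1-a->s4 s1-b->s4 s1-c->s2 s2-a->s4 s2-b->s4 s2-c->s3 s3-a->s3 s3-b->s3 s3-c->s3 s4-a->s4 s4-b->s4 s4-c->s4

Walk along `bcc` while the input agrees: from s0 take `b` to s1, and so on. Any deviation drops to the rejecting sink s4. Once s3 is reached the prefix is confirmed and every continuation is accepted.
5 states suffice.
        a   b   c  
>  s0   s4  s1  s4 
   s1   s4  s4  s2 
   s2   s4  s4  s3 
 * s3   s3  s3  s3 
   s4   s4  s4  s4 
(> = start, * = accepting)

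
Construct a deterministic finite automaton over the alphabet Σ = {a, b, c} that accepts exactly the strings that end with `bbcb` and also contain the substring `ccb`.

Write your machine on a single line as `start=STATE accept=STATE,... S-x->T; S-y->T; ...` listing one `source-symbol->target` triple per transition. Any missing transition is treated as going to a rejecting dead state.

start=S0; accept=S11; S0-a->S0; S0-b->S1; S0-c->S2; S1-a->S0; S1-b->S3; S1-c->S2; S2-a->S0; S2-b->S1; S2-c->S4; S3-a->S0; S3-b->S3; S3-c->S5; S4-a->S0; S4-b->S6; S4-c->S4; S5-a->S0; S5-b->S7; S5-c->S4; S6-a->S8; S6-b->S9; S6-c->S8; S7-a->S0; S7-b->S3; S7-c->S2; S8-a->S8; S8-b->S6; S8-c->S8; S9-a->S8; S9-b->S9; S9-c->S10; S10-a->S8; S10-b->S11; S10-c->S8; S11-a->S8; S11-b->S9; S11-c->S8

Run two small machines in parallel and take their product. One (5 states) tracks how much of the suffix `bbcb` has currently been matched; the other (4 states) tracks whether and how much of `ccb` has been seen. Each combined state is a pair, one component from each; accept when both components accept.
12 states suffice.
          a    b    c  
>  S0     S0   S1   S2 
   S1     S0   S3   S2 
   S2     S0   S1   S4 
   S3     S0   S3   S5 
   S4     S0   S6   S4 
   S5     S0   S7   S4 
   S6     S8   S9   S8 
   S7     S0   S3   S2 
   S8     S8   S6   S8 
   S9     S8   S9  S10 
   S10    S8  S11   S8 
 * S11    S8   S9   S8 
(> = start, * = accepting)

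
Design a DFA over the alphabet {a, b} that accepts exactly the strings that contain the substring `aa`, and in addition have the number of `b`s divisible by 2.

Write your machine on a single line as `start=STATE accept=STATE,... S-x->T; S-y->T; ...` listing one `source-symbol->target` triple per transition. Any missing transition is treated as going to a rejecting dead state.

start=q0; accept=q3; q0-a->q1; q0-b->q2; q1-a->q3; q1-b->q2; q2-a->q4; q2-b->q0; q3-a->q3; q3-b->q5; q4-a->q5; q4-b->q0; q5-a->q5; q5-b->q3

Run two small machines in parallel and take their product. The first has 3 states tracking whether and how much of `aa` has been seen; the second has 2 states tracking the count of `b`s modulo 2. A product state is a pair (one from each), accepting exactly when both do.
A 6-state machine:
        a   b  
>  q0   q1  q2 
   q1   q3  q2 
   q2   q4  q0 
 * q3   q3  q5 
   q4   q5  q0 
   q5   q5  q3 
(> = start, * = accepting)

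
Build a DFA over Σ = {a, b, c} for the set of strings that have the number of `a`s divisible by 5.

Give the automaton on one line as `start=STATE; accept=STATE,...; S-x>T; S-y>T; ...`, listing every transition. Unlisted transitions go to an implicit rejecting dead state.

Keep the running count of `a`s modulo 5: each `a` advances along the cycle q0 → q1 → q2 → q3 → q4 → q0 while other symbols loop. Accept at q0.
A 5-state machine:
        a   b   c  
>* q0   q1  q0  q0 
   q1   q2  q1  q1 
   q2   q3  q2  q2 
   q3   q4  q3  q3 
   q4   q0  q4  q4 
(> = start, * = accepting)

start=q0; accept=q0; q0-a>q1; q0-b>q0; q0-c>q0; q1-a>q2; q1-b>q1; q1-c>q1; q2-a>q3; q2-b>q2; q2-c>q2; q3-a>q4; q3-b>q3; q3-c>q3; q4-a>q0; q4-b>q4; q4-c>q4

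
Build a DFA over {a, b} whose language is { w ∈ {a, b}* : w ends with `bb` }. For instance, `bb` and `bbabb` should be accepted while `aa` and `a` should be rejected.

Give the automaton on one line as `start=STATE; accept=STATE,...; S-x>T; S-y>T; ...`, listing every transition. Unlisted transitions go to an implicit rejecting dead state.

Let each state record the length of the longest suffix of the input read so far that is also a prefix of `bb`. S1 means the last symbol is `b`; S2 means the last 2 symbols are `bb`. Accept only at S2, where the string currently ends in `bb`.
A 3-state machine:
        a   b  
>  S0   S0  S1 
   S1   S0  S2 
 * S2   S0  S2 
(> = start, * = accepting)

start=S0; accept=S2; S0-a>S0; S0-b>S1; S1-a>S0; S1-b>S2; S2-a>S0; S2-b>S2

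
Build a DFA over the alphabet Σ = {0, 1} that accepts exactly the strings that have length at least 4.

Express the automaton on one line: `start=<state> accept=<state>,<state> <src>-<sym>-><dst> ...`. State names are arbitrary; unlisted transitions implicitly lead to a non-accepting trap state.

We only need to distinguish lengths 0, 1, …, 4, and '>4'. Chain S0 → S1 → S2 → S3 → S4 → S5 on every symbol, with S5 looping. Accepting states: {S4, S5}.
        0   1  
>  S0   S1  S1 
   S1   S2  S2 
   S2   S3  S3 
   S3   S4  S4 
 * S4   S5  S5 
 * S5   S5  S5 
(> = start, * = accepting)

start=S0 accept=S4,S5 S0-0->S1 S0-1->S1 S1-0->S2 S1-1->S2 S2-0->S3 S2-1->S3 S3-0->S4 S3-1->S4 S4-0->S5 S4-1->S5 S5-0->S5 S5-1->S5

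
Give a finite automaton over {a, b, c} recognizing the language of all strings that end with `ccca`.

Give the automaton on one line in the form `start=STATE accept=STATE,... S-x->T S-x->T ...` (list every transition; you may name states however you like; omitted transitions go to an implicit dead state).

start=s0 accept=s4 s0-a->s0 s0-b->s0 s0-c->s1 s1-a->s0 s1-b->s0 s1-c->s2 s2-a->s0 s2-b->s0 s2-c->s3 s3-a->s4 s3-b->s0 s3-c->s3 s4-a->s0 s4-b->s0 s4-c->s1

Let each state record the length of the longest suffix of the input read so far that is also a prefix of `ccca`. s1 means the last symbol is `c`; s2 means the last 2 symbols are `cc`; s3 means the last 3 symbols are `ccc`; s4 means the last 4 symbols are `ccca`. Accept only at s4, where the string currently ends in `ccca`.
        a   b   c  
>  s0   s0  s0  s1 
   s1   s0  s0  s2 
   s2   s0  s0  s3 
   s3   s4  s0  s3 
 * s4   s0  s0  s1 
(> = start, * = accepting)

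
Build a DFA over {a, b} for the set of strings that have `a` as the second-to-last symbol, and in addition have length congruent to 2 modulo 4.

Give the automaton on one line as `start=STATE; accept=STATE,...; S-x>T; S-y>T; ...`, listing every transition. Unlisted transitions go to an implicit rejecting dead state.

start=q0; accept=q3; q0-a>q1; q0-b>q2; q1-a>q3; q1-b>q3; q2-a>q4; q2-b>q4; q3-a>q5; q3-b>q5; q4-a>q5; q4-b>q5; q5-a>q0; q5-b>q0

Handle the two conditions separately and then intersect. The first has 7 states tracking the last 2 symbols read; the second has 4 states tracking the input length modulo 4. A product state is a pair (one from each), accepting exactly when both do. Minimizing collapses redundant product states.
6 states suffice.
        a   b  
>  q0   q1  q2 
   q1   q3  q3 
   q2   q4  q4 
 * q3   q5  q5 
   q4   q5  q5 
   q5   q0  q0 
(> = start, * = accepting)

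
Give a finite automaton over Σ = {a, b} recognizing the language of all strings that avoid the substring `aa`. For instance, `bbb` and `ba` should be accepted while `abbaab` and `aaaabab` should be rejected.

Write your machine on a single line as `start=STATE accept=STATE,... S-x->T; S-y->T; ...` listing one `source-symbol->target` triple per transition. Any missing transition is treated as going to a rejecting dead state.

Track partial matches of the forbidden pattern `aa`. State S2 is a dead state reached once `aa` has occurred; every other state accepts. S0 means no part of `aa` is currently matched.
        a   b  
>* S0   S1  S0 
 * S1   S2  S0 
   S2   S2  S2 
(> = start, * = accepting)

start=S0; accept=S0,S1; S0-a->S1; S0-b->S0; S1-a->S2; S1-b->S0; S2-a->S2; S2-b->S2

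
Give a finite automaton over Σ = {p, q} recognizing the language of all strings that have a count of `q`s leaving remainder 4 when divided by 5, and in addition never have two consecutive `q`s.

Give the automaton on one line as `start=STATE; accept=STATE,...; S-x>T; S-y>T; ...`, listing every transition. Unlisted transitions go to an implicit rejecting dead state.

Run two small machines in parallel and take their product. One (5 states) tracks the count of `q`s modulo 5; the other (3 states) tracks partial matches of the forbidden pattern `qq`. Each combined state is a pair, one component from each; accept when both components accept. Minimizing collapses redundant product states.
With 11 states:
          p    q  
>  s0     s0   s1 
   s1     s2   s3 
   s2     s2   s4 
   s3     s3   s3 
   s4     s5   s3 
   s5     s5   s6 
   s6     s7   s3 
   s7     s7   s8 
 * s8     s9   s3 
 * s9     s9  s10 
   s10    s0   s3 
(> = start, * = accepting)

start=s0; accept=s8,s9; s0-p>s0; s0-q>s1; s1-p>s2; s1-q>s3; s2-p>s2; s2-q>s4; s3-p>s3; s3-q>s3; s4-p>s5; s4-q>s3; s5-p>s5; s5-q>s6; s6-p>s7; s6-q>s3; s7-p>s7; s7-q>s8; s8-p>s9; s8-q>s3; s9-p>s9; s9-q>s10; s10-p>s0; s10-q>s3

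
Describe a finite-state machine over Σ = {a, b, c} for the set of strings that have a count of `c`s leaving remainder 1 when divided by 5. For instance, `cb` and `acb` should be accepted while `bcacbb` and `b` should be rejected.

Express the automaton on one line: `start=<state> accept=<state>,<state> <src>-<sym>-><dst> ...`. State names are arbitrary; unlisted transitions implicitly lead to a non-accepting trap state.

Keep the running count of `c`s modulo 5: each `c` advances along the cycle s0 → s1 → s2 → s3 → s4 → s0 while other symbols loop. Accept at s1.
        a   b   c  
>  s0   s0  s0  s1 
 * s1   s1  s1  s2 
   s2   s2  s2  s3 
   s3   s3  s3  s4 
   s4   s4  s4  s0 
(> = start, * = accepting)

start=s0 accept=s1 s0-a->s0 s0-b->s0 s0-c->s1 s1-a->s1 s1-b->s1 s1-c->s2 s2-a->s2 s2-b->s2 s2-c->s3 s3-a->s3 s3-b->s3 s3-c->s4 s4-a->s4 s4-b->s4 s4-c->s0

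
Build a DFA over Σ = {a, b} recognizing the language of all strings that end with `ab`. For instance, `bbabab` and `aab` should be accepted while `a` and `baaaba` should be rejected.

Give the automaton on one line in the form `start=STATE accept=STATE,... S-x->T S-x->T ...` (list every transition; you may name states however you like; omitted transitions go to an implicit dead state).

start=s0 accept=s2 s0-a->s1 s0-b->s0 s1-a->s1 s1-b->s2 s2-a->s1 s2-b->s0

Remember how much of `ab` the current input suffix matches. State s0 means no match yet; s1 means the last symbol is `a`; s2 means the last 2 symbols are `ab`. Only s2 accepts. On a mismatch, fall back to the longest proper suffix that is still a prefix of `ab`.
        a   b  
>  s0   s1  s0 
   s1   s1  s2 
 * s2   s1  s0 
(> = start, * = accepting)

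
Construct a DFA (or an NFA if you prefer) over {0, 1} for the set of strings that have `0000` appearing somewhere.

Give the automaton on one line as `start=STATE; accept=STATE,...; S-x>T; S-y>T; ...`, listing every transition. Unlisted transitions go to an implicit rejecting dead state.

start=S0; accept=S4; S0-0>S1; S0-1>S0; S1-0>S2; S1-1>S0; S2-0>S3; S2-1>S0; S3-0>S4; S3-1>S0; S4-0>S4; S4-1>S4

Track how much of `0000` has been matched so far: state S0 is no progress, S4 is the absorbing accept state reached once `0000` has occurred. Intermediate states record partial matches; on a mismatch, fall back to the longest reusable overlap.
        0   1  
>  S0   S1  S0 
   S1   S2  S0 
   S2   S3  S0 
   S3   S4  S0 
 * S4   S4  S4 
(> = start, * = accepting)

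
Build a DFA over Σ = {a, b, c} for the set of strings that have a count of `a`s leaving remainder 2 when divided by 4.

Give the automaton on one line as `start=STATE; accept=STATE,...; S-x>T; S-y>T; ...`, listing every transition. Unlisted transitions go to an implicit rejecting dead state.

start=q0; accept=q2; q0-a>q1; q0-b>q0; q0-c>q0; q1-a>q2; q1-b>q1; q1-c>q1; q2-a>q3; q2-b>q2; q2-c>q2; q3-a>q0; q3-b>q3; q3-c>q3

The only thing that matters is how many `a`s have appeared, reduced mod 4. Use one state per residue: q0 for 0, …, q3 for 3. Reading `a` moves to the next residue; anything else stays put. q2 is accepting.
A 4-state machine:
        a   b   c  
>  q0   q1  q0  q0 
   q1   q2  q1  q1 
 * q2   q3  q2  q2 
   q3   q0  q3  q3 
(> = start, * = accepting)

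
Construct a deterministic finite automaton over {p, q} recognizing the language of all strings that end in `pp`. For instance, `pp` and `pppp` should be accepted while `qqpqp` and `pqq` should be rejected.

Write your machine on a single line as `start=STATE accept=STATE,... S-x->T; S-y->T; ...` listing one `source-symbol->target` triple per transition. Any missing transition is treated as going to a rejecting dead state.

Let each state record the length of the longest suffix of the input read so far that is also a prefix of `pp`. s1 means the last symbol is `p`; s2 means the last 2 symbols are `pp`. Accept only at s2, where the string currently ends in `pp`.
A 3-state machine:
        p   q  
>  s0   s1  s0 
   s1   s2  s0 
 * s2   s2  s0 
(> = start, * = accepting)

start=s0; accept=s2; s0-p->s1; s0-q->s0; s1-p->s2; s1-q->s0; s2-p->s2; s2-q->s0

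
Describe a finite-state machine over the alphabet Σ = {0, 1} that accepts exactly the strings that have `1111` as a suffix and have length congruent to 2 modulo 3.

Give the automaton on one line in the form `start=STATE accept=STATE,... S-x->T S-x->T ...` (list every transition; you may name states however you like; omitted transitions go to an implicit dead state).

start=S0 accept=S6 S0-0->S1 S0-1->S1 S1-0->S2 S1-1->S3 S2-0->S0 S2-1->S0 S3-0->S0 S3-1->S4 S4-0->S1 S4-1->S5 S5-0->S2 S5-1->S6 S6-0->S0 S6-1->S4

Build one automaton per condition and run them in lockstep. The first has 5 states tracking how much of the suffix `1111` has currently been matched; the second has 3 states tracking the input length modulo 3. A product state is a pair (one from each), accepting exactly when both do. After merging equivalent states the machine shrinks.
7 states suffice.
        0   1  
>  S0   S1  S1 
   S1   S2  S3 
   S2   S0  S0 
   S3   S0  S4 
   S4   S1  S5 
   S5   S2  S6 
 * S6   S0  S4 
(> = start, * = accepting)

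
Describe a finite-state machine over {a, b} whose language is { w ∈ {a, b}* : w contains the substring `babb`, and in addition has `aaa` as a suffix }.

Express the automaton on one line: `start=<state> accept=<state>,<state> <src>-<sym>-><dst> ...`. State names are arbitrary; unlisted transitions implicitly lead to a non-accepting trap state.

start=s0 accept=s10 s0-a->s1 s0-b->s2 s1-a->s3 s1-b->s2 s2-a->s4 s2-b->s2 s3-a->s5 s3-b->s2 s4-a->s3 s4-b->s6 s5-a->s5 s5-b->s2 s6-a->s4 s6-b->s7 s7-a->s8 s7-b->s7 s8-a->s9 s8-b->s7 s9-a->s10 s9-b->s7 s10-a->s10 s10-b->s7

Run two small machines in parallel and take their product. The first has 5 states tracking whether and how much of `babb` has been seen; the second has 4 states tracking how much of the suffix `aaa` has currently been matched. A product state is a pair (one from each), accepting exactly when both do.
An 11-state machine:
          a    b  
>  s0     s1   s2 
   s1     s3   s2 
   s2     s4   s2 
   s3     s5   s2 
   s4     s3   s6 
   s5     s5   s2 
   s6     s4   s7 
   s7     s8   s7 
   s8     s9   s7 
   s9    s10   s7 
 * s10   s10   s7 
(> = start, * = accepting)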